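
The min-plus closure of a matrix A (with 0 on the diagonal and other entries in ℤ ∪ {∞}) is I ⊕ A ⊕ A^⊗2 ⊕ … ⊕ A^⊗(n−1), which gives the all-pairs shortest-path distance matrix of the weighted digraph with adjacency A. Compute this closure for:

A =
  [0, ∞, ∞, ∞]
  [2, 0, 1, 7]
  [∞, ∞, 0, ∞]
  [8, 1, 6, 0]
Closure =
  [0, ∞, ∞, ∞]
  [2, 0, 1, 7]
  [∞, ∞, 0, ∞]
  [3, 1, 2, 0]

This is the Floyd-Warshall all-pairs shortest-path computation. For each intermediate vertex k = 0, 1, …, 3, update dist[i][j] ← min(dist[i][j], dist[i][k] + dist[k][j]). The final matrix gives, for each (i, j), the minimum total weight of any directed path from i to j (possibly empty when i = j).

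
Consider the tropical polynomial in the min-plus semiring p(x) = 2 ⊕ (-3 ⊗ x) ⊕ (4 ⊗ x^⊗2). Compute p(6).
p(6) = 2

A tropical monomial a ⊗ x^⊗i evaluates to a + i · x. Evaluating each term at x = 6:
  Term 0 contributes 2 + 0 · 6 = 2
  Term 1 contributes -3 + 1 · 6 = 3
  Term 2 contributes 4 + 2 · 6 = 16
p(6) = ⊕ of these = min[2, 3, 16] = 2.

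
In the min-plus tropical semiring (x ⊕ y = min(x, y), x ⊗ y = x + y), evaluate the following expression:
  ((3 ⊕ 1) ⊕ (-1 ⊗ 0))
((3 ⊕ 1) ⊕ (-1 ⊗ 0)) = -1

Expand innermost to outermost. Recall ⊕ takes the minimum of its arguments and ⊗ takes their sum. Working out the expression ((3 ⊕ 1) ⊕ (-1 ⊗ 0)) gives -1.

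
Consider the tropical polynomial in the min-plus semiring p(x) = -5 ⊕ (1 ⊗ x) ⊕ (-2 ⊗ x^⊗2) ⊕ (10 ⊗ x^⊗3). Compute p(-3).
p(-3) = -8

A tropical monomial a ⊗ x^⊗i evaluates to a + i · x. Evaluating each term at x = -3:
  Term 0 contributes -5 + 0 · -3 = -5
  Term 1 contributes 1 + 1 · -3 = -2
  Term 2 contributes -2 + 2 · -3 = -8
  Term 3 contributes 10 + 3 · -3 = 1
p(-3) = ⊕ of these = min[-5, -2, -8, 1] = -8.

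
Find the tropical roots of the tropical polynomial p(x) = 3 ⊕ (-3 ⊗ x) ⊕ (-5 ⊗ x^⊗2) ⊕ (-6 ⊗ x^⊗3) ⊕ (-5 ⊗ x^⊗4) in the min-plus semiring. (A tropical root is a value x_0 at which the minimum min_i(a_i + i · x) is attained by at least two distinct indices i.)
Roots: {-1, 1, 2, 6}

Each tropical root is a break point of the lower envelope of the lines y = a_i + i · x (there are 5 lines, with slopes 0, 1, ..., 4). Only the lines that attain the minimum somewhere contribute to roots; other lines are dominated. Here the surviving (envelope) indices are i = 4, i = 3, i = 2, i = 1, i = 0.
Intersections between consecutive envelope lines give the roots: for adjacent envelope indices i < j the intersection is x = (a_i − a_j) / (j − i). Reading off the sorted break points: {-1, 1, 2, 6}.
Verification: at each break x_0, at least two indices attain the minimum of min_i(a_i + i · x_0).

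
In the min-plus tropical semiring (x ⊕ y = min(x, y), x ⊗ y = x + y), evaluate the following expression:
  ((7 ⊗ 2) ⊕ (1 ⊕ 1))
((7 ⊗ 2) ⊕ (1 ⊕ 1)) = 1

Expand innermost to outermost. Recall ⊕ takes the minimum of its arguments and ⊗ takes their sum. Working out the expression ((7 ⊗ 2) ⊕ (1 ⊕ 1)) gives 1.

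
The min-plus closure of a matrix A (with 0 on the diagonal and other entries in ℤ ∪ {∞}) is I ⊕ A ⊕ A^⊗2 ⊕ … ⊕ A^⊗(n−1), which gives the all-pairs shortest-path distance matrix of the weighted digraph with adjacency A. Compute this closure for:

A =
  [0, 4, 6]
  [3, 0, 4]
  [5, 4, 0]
Closure =
  [0, 4, 6]
  [3, 0, 4]
  [5, 4, 0]

This is the Floyd-Warshall all-pairs shortest-path computation. For each intermediate vertex k = 0, 1, …, 2, update dist[i][j] ← min(dist[i][j], dist[i][k] + dist[k][j]). The final matrix gives, for each (i, j), the minimum total weight of any directed path from i to j (possibly empty when i = j).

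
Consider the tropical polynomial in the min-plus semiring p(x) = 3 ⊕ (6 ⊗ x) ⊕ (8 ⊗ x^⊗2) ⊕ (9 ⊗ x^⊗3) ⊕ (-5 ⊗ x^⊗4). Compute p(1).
p(1) = -1

A tropical monomial a ⊗ x^⊗i evaluates to a + i · x. Evaluating each term at x = 1:
  Term 0 contributes 3 + 0 · 1 = 3
  Term 1 contributes 6 + 1 · 1 = 7
  Term 2 contributes 8 + 2 · 1 = 10
  Term 3 contributes 9 + 3 · 1 = 12
  Term 4 contributes -5 + 4 · 1 = -1
p(1) = ⊕ of these = min[3, 7, 10, 12, -1] = -1.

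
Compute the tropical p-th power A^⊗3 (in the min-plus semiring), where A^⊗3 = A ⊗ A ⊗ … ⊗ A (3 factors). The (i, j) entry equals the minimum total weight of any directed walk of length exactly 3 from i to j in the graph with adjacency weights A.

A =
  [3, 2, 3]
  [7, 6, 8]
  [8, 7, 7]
A^⊗3 =
  [9, 8, 9]
  [13, 12, 13]
  [14, 13, 14]

Each entry (A^⊗3)_ij equals the minimum over all length-3 walks i = v_0 → v_1 → … → v_3 = j of Σ_t A[v_t][v_{t+1}]. For example, for (i, j) = (0, 2) we minimise over 9 possible intermediate vertex sequences; the minimum is 9, attained along the walk 0 → 0 → 0 → 2.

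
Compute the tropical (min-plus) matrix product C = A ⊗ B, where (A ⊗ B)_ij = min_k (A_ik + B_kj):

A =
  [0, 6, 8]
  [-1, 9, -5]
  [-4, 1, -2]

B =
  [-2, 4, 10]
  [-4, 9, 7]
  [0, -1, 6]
A ⊗ B =
  [-2, 4, 10]
  [-5, -6, 1]
  [-6, -3, 4]

Apply the min-plus product entry-by-entry:
  C[0][0] = min over k of (A[0][0] + B[0][0] = 0 + -2 = -2, A[0][1] + B[1][0] = 6 + -4 = 2, A[0][2] + B[2][0] = 8 + 0 = 8) = -2 (attained at k = 0)
  C[0][1] = min over k of (A[0][0] + B[0][1] = 0 + 4 = 4, A[0][1] + B[1][1] = 6 + 9 = 15, A[0][2] + B[2][1] = 8 + -1 = 7) = 4 (attained at k = 0)
  C[0][2] = min over k of (A[0][0] + B[0][2] = 0 + 10 = 10, A[0][1] + B[1][2] = 6 + 7 = 13, A[0][2] + B[2][2] = 8 + 6 = 14) = 10 (attained at k = 0)
  C[1][0] = min over k of (A[1][0] + B[0][0] = -1 + -2 = -3, A[1][1] + B[1][0] = 9 + -4 = 5, A[1][2] + B[2][0] = -5 + 0 = -5) = -5 (attained at k = 2)
  C[1][1] = min over k of (A[1][0] + B[0][1] = -1 + 4 = 3, A[1][1] + B[1][1] = 9 + 9 = 18, A[1][2] + B[2][1] = -5 + -1 = -6) = -6 (attained at k = 2)
  C[1][2] = min over k of (A[1][0] + B[0][2] = -1 + 10 = 9, A[1][1] + B[1][2] = 9 + 7 = 16, A[1][2] + B[2][2] = -5 + 6 = 1) = 1 (attained at k = 2)
  C[2][0] = min over k of (A[2][0] + B[0][0] = -4 + -2 = -6, A[2][1] + B[1][0] = 1 + -4 = -3, A[2][2] + B[2][0] = -2 + 0 = -2) = -6 (attained at k = 0)
  C[2][1] = min over k of (A[2][0] + B[0][1] = -4 + 4 = 0, A[2][1] + B[1][1] = 1 + 9 = 10, A[2][2] + B[2][1] = -2 + -1 = -3) = -3 (attained at k = 2)
  C[2][2] = min over k of (A[2][0] + B[0][2] = -4 + 10 = 6, A[2][1] + B[1][2] = 1 + 7 = 8, A[2][2] + B[2][2] = -2 + 6 = 4) = 4 (attained at k = 2)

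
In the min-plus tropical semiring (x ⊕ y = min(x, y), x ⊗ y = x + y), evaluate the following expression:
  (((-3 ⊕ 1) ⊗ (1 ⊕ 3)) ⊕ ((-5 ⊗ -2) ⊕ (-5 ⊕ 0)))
(((-3 ⊕ 1) ⊗ (1 ⊕ 3)) ⊕ ((-5 ⊗ -2) ⊕ (-5 ⊕ 0))) = -7

Expand innermost to outermost. Recall ⊕ takes the minimum of its arguments and ⊗ takes their sum. Working out the expression (((-3 ⊕ 1) ⊗ (1 ⊕ 3)) ⊕ ((-5 ⊗ -2) ⊕ (-5 ⊕ 0))) gives -7.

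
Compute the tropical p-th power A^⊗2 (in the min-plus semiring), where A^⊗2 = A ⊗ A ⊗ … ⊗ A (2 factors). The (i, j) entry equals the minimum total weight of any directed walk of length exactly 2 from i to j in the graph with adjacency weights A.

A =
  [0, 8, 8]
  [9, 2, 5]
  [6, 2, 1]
A^⊗2 =
  [0, 8, 8]
  [9, 4, 6]
  [6, 3, 2]

Each entry (A^⊗2)_ij equals the minimum over all length-2 walks i = v_0 → v_1 → … → v_2 = j of Σ_t A[v_t][v_{t+1}]. For example, for (i, j) = (0, 2) we minimise over 3 possible intermediate vertex sequences; the minimum is 8, attained along the walk 0 → 0 → 2.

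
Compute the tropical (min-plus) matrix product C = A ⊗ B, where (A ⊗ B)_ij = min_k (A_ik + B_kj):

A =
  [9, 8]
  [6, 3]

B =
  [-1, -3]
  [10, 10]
A ⊗ B =
  [8, 6]
  [5, 3]

Apply the min-plus product entry-by-entry:
  C[0][0] = min over k of (A[0][0] + B[0][0] = 9 + -1 = 8, A[0][1] + B[1][0] = 8 + 10 = 18) = 8 (attained at k = 0)
  C[0][1] = min over k of (A[0][0] + B[0][1] = 9 + -3 = 6, A[0][1] + B[1][1] = 8 + 10 = 18) = 6 (attained at k = 0)
  C[1][0] = min over k of (A[1][0] + B[0][0] = 6 + -1 = 5, A[1][1] + B[1][0] = 3 + 10 = 13) = 5 (attained at k = 0)
  C[1][1] = min over k of (A[1][0] + B[0][1] = 6 + -3 = 3, A[1][1] + B[1][1] = 3 + 10 = 13) = 3 (attained at k = 0)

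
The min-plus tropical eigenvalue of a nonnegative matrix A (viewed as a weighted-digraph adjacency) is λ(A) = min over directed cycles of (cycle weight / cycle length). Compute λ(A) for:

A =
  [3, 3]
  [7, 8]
λ(A) = 3

Enumerate directed cycles and compute their means (weight / length). Sample:
  cycle 0 → 0: weight = 3, length = 1, mean = 3/1 ≈ 3.000
  cycle 1 → 1: weight = 8, length = 1, mean = 8/1 ≈ 8.000
  cycle 0 → 1 → 0: weight = 10, length = 2, mean = 10/2 ≈ 5.000
  cycle 1 → 0 → 1: weight = 10, length = 2, mean = 10/2 ≈ 5.000
Minimum mean = 3.000, attained e.g. along the cycle 0 → 0 with weight 3 and length 1. So λ(A) = 3/1 = 3.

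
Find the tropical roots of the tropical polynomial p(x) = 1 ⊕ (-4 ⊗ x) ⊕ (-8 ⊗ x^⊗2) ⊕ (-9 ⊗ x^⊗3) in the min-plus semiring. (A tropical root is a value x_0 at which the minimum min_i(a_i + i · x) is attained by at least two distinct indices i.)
Roots: {1, 4, 5}

Each tropical root is a break point of the lower envelope of the lines y = a_i + i · x (there are 4 lines, with slopes 0, 1, ..., 3). Only the lines that attain the minimum somewhere contribute to roots; other lines are dominated. Here the surviving (envelope) indices are i = 3, i = 2, i = 1, i = 0.
Intersections between consecutive envelope lines give the roots: for adjacent envelope indices i < j the intersection is x = (a_i − a_j) / (j − i). Reading off the sorted break points: {1, 4, 5}.
Verification: at each break x_0, at least two indices attain the minimum of min_i(a_i + i · x_0).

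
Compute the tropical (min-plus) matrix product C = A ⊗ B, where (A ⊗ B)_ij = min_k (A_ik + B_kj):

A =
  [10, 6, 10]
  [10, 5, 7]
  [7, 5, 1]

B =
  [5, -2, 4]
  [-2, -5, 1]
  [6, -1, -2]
A ⊗ B =
  [4, 1, 7]
  [3, 0, 5]
  [3, 0, -1]

Apply the min-plus product entry-by-entry:
  C[0][0] = min over k of (A[0][0] + B[0][0] = 10 + 5 = 15, A[0][1] + B[1][0] = 6 + -2 = 4, A[0][2] + B[2][0] = 10 + 6 = 16) = 4 (attained at k = 1)
  C[0][1] = min over k of (A[0][0] + B[0][1] = 10 + -2 = 8, A[0][1] + B[1][1] = 6 + -5 = 1, A[0][2] + B[2][1] = 10 + -1 = 9) = 1 (attained at k = 1)
  C[0][2] = min over k of (A[0][0] + B[0][2] = 10 + 4 = 14, A[0][1] + B[1][2] = 6 + 1 = 7, A[0][2] + B[2][2] = 10 + -2 = 8) = 7 (attained at k = 1)
  C[1][0] = min over k of (A[1][0] + B[0][0] = 10 + 5 = 15, A[1][1] + B[1][0] = 5 + -2 = 3, A[1][2] + B[2][0] = 7 + 6 = 13) = 3 (attained at k = 1)
  C[1][1] = min over k of (A[1][0] + B[0][1] = 10 + -2 = 8, A[1][1] + B[1][1] = 5 + -5 = 0, A[1][2] + B[2][1] = 7 + -1 = 6) = 0 (attained at k = 1)
  C[1][2] = min over k of (A[1][0] + B[0][2] = 10 + 4 = 14, A[1][1] + B[1][2] = 5 + 1 = 6, A[1][2] + B[2][2] = 7 + -2 = 5) = 5 (attained at k = 2)
  C[2][0] = min over k of (A[2][0] + B[0][0] = 7 + 5 = 12, A[2][1] + B[1][0] = 5 + -2 = 3, A[2][2] + B[2][0] = 1 + 6 = 7) = 3 (attained at k = 1)
  C[2][1] = min over k of (A[2][0] + B[0][1] = 7 + -2 = 5, A[2][1] + B[1][1] = 5 + -5 = 0, A[2][2] + B[2][1] = 1 + -1 = 0) = 0 (attained at k = 1)
  C[2][2] = min over k of (A[2][0] + B[0][2] = 7 + 4 = 11, A[2][1] + B[1][2] = 5 + 1 = 6, A[2][2] + B[2][2] = 1 + -2 = -1) = -1 (attained at k = 2)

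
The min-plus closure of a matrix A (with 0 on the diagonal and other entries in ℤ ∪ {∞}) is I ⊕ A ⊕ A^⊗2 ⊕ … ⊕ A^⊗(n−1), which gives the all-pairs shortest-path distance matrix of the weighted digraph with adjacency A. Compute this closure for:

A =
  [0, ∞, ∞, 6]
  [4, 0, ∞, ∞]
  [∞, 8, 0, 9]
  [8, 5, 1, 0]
Closure =
  [0, 11, 7, 6]
  [4, 0, 11, 10]
  [12, 8, 0, 9]
  [8, 5, 1, 0]

This is the Floyd-Warshall all-pairs shortest-path computation. For each intermediate vertex k = 0, 1, …, 3, update dist[i][j] ← min(dist[i][j], dist[i][k] + dist[k][j]). The final matrix gives, for each (i, j), the minimum total weight of any directed path from i to j (possibly empty when i = j).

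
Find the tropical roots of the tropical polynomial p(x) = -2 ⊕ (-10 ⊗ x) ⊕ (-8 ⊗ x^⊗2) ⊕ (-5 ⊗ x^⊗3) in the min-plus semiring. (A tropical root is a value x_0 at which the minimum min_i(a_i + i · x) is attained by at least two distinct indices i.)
Roots: {-3, -2, 8}

Each tropical root is a break point of the lower envelope of the lines y = a_i + i · x (there are 4 lines, with slopes 0, 1, ..., 3). Only the lines that attain the minimum somewhere contribute to roots; other lines are dominated. Here the surviving (envelope) indices are i = 3, i = 2, i = 1, i = 0.
Intersections between consecutive envelope lines give the roots: for adjacent envelope indices i < j the intersection is x = (a_i − a_j) / (j − i). Reading off the sorted break points: {-3, -2, 8}.
Verification: at each break x_0, at least two indices attain the minimum of min_i(a_i + i · x_0).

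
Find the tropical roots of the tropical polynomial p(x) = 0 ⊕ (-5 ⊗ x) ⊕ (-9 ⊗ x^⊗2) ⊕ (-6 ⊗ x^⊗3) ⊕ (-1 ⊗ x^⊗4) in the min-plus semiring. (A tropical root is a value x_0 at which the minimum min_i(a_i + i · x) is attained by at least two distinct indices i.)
Roots: {-5, -3, 4, 5}

Each tropical root is a break point of the lower envelope of the lines y = a_i + i · x (there are 5 lines, with slopes 0, 1, ..., 4). Only the lines that attain the minimum somewhere contribute to roots; other lines are dominated. Here the surviving (envelope) indices are i = 4, i = 3, i = 2, i = 1, i = 0.
Intersections between consecutive envelope lines give the roots: for adjacent envelope indices i < j the intersection is x = (a_i − a_j) / (j − i). Reading off the sorted break points: {-5, -3, 4, 5}.
Verification: at each break x_0, at least two indices attain the minimum of min_i(a_i + i · x_0).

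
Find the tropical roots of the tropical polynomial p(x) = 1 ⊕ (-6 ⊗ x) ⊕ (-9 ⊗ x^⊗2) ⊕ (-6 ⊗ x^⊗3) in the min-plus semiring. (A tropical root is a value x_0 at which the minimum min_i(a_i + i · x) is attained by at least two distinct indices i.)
Roots: {-3, 3, 7}

Each tropical root is a break point of the lower envelope of the lines y = a_i + i · x (there are 4 lines, with slopes 0, 1, ..., 3). Only the lines that attain the minimum somewhere contribute to roots; other lines are dominated. Here the surviving (envelope) indices are i = 3, i = 2, i = 1, i = 0.
Intersections between consecutive envelope lines give the roots: for adjacent envelope indices i < j the intersection is x = (a_i − a_j) / (j − i). Reading off the sorted break points: {-3, 3, 7}.
Verification: at each break x_0, at least two indices attain the minimum of min_i(a_i + i · x_0).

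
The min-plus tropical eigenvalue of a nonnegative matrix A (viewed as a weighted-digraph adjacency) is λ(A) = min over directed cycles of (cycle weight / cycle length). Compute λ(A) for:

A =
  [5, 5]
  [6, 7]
λ(A) = 5

Enumerate directed cycles and compute their means (weight / length). Sample:
  cycle 0 → 0: weight = 5, length = 1, mean = 5/1 ≈ 5.000
  cycle 1 → 1: weight = 7, length = 1, mean = 7/1 ≈ 7.000
  cycle 0 → 1 → 0: weight = 11, length = 2, mean = 11/2 ≈ 5.500
  cycle 1 → 0 → 1: weight = 11, length = 2, mean = 11/2 ≈ 5.500
Minimum mean = 5.000, attained e.g. along the cycle 0 → 0 with weight 5 and length 1. So λ(A) = 5/1 = 5.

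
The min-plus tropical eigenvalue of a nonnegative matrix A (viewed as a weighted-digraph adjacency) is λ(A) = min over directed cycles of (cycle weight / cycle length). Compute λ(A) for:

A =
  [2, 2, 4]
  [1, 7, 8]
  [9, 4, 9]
λ(A) = 3/2

Enumerate directed cycles and compute their means (weight / length). Sample:
  cycle 0 → 0: weight = 2, length = 1, mean = 2/1 ≈ 2.000
  cycle 1 → 1: weight = 7, length = 1, mean = 7/1 ≈ 7.000
  cycle 2 → 2: weight = 9, length = 1, mean = 9/1 ≈ 9.000
  cycle 0 → 1 → 0: weight = 3, length = 2, mean = 3/2 ≈ 1.500
  cycle 0 → 2 → 0: weight = 13, length = 2, mean = 13/2 ≈ 6.500
  cycle 1 → 0 → 1: weight = 3, length = 2, mean = 3/2 ≈ 1.500
Minimum mean = 1.500, attained e.g. along the cycle 0 → 1 → 0 with weight 3 and length 2. So λ(A) = 3/2 = 3/2.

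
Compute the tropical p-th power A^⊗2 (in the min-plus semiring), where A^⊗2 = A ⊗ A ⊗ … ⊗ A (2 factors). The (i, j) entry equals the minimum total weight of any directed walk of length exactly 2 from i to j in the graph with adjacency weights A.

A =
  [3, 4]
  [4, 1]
A^⊗2 =
  [6, 5]
  [5, 2]

Each entry (A^⊗2)_ij equals the minimum over all length-2 walks i = v_0 → v_1 → … → v_2 = j of Σ_t A[v_t][v_{t+1}]. For example, for (i, j) = (0, 1) we minimise over 2 possible intermediate vertex sequences; the minimum is 5, attained along the walk 0 → 1 → 1.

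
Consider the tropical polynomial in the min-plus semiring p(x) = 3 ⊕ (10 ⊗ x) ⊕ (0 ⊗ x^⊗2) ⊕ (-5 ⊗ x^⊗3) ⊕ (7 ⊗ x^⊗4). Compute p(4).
p(4) = 3

A tropical monomial a ⊗ x^⊗i evaluates to a + i · x. Evaluating each term at x = 4:
  Term 0 contributes 3 + 0 · 4 = 3
  Term 1 contributes 10 + 1 · 4 = 14
  Term 2 contributes 0 + 2 · 4 = 8
  Term 3 contributes -5 + 3 · 4 = 7
  Term 4 contributes 7 + 4 · 4 = 23
p(4) = ⊕ of these = min[3, 14, 8, 7, 23] = 3.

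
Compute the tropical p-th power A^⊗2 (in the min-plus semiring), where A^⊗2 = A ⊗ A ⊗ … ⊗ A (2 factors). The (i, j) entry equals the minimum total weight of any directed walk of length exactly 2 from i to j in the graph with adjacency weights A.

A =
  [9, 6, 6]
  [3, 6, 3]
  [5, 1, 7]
A^⊗2 =
  [9, 7, 9]
  [8, 4, 9]
  [4, 7, 4]

Each entry (A^⊗2)_ij equals the minimum over all length-2 walks i = v_0 → v_1 → … → v_2 = j of Σ_t A[v_t][v_{t+1}]. For example, for (i, j) = (0, 2) we minimise over 3 possible intermediate vertex sequences; the minimum is 9, attained along the walk 0 → 1 → 2.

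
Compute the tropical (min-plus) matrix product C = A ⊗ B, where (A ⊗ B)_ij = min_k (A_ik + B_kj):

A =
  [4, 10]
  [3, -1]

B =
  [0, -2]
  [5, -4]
A ⊗ B =
  [4, 2]
  [3, -5]

Apply the min-plus product entry-by-entry:
  C[0][0] = min over k of (A[0][0] + B[0][0] = 4 + 0 = 4, A[0][1] + B[1][0] = 10 + 5 = 15) = 4 (attained at k = 0)
  C[0][1] = min over k of (A[0][0] + B[0][1] = 4 + -2 = 2, A[0][1] + B[1][1] = 10 + -4 = 6) = 2 (attained at k = 0)
  C[1][0] = min over k of (A[1][0] + B[0][0] = 3 + 0 = 3, A[1][1] + B[1][0] = -1 + 5 = 4) = 3 (attained at k = 0)
  C[1][1] = min over k of (A[1][0] + B[0][1] = 3 + -2 = 1, A[1][1] + B[1][1] = -1 + -4 = -5) = -5 (attained at k = 1)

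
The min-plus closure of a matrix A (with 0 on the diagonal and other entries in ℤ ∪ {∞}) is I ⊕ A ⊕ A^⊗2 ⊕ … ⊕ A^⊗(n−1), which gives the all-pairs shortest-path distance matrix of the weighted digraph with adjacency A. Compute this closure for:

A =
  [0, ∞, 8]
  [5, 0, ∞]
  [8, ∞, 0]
Closure =
  [0, ∞, 8]
  [5, 0, 13]
  [8, ∞, 0]

This is the Floyd-Warshall all-pairs shortest-path computation. For each intermediate vertex k = 0, 1, …, 2, update dist[i][j] ← min(dist[i][j], dist[i][k] + dist[k][j]). The final matrix gives, for each (i, j), the minimum total weight of any directed path from i to j (possibly empty when i = j).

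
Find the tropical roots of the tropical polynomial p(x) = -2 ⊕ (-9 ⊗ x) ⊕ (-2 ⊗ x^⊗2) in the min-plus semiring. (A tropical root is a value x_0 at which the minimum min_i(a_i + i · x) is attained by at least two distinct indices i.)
Roots: {-7, 7}

Each tropical root is a break point of the lower envelope of the lines y = a_i + i · x (there are 3 lines, with slopes 0, 1, ..., 2). Only the lines that attain the minimum somewhere contribute to roots; other lines are dominated. Here the surviving (envelope) indices are i = 2, i = 1, i = 0.
Intersections between consecutive envelope lines give the roots: for adjacent envelope indices i < j the intersection is x = (a_i − a_j) / (j − i). Reading off the sorted break points: {-7, 7}.
Verification: at each break x_0, at least two indices attain the minimum of min_i(a_i + i · x_0).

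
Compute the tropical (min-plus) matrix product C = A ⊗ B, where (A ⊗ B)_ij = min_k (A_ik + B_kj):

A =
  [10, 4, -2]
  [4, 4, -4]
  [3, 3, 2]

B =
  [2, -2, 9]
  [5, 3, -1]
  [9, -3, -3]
A ⊗ B =
  [7, -5, -5]
  [5, -7, -7]
  [5, -1, -1]

Apply the min-plus product entry-by-entry:
  C[0][0] = min over k of (A[0][0] + B[0][0] = 10 + 2 = 12, A[0][1] + B[1][0] = 4 + 5 = 9, A[0][2] + B[2][0] = -2 + 9 = 7) = 7 (attained at k = 2)
  C[0][1] = min over k of (A[0][0] + B[0][1] = 10 + -2 = 8, A[0][1] + B[1][1] = 4 + 3 = 7, A[0][2] + B[2][1] = -2 + -3 = -5) = -5 (attained at k = 2)
  C[0][2] = min over k of (A[0][0] + B[0][2] = 10 + 9 = 19, A[0][1] + B[1][2] = 4 + -1 = 3, A[0][2] + B[2][2] = -2 + -3 = -5) = -5 (attained at k = 2)
  C[1][0] = min over k of (A[1][0] + B[0][0] = 4 + 2 = 6, A[1][1] + B[1][0] = 4 + 5 = 9, A[1][2] + B[2][0] = -4 + 9 = 5) = 5 (attained at k = 2)
  C[1][1] = min over k of (A[1][0] + B[0][1] = 4 + -2 = 2, A[1][1] + B[1][1] = 4 + 3 = 7, A[1][2] + B[2][1] = -4 + -3 = -7) = -7 (attained at k = 2)
  C[1][2] = min over k of (A[1][0] + B[0][2] = 4 + 9 = 13, A[1][1] + B[1][2] = 4 + -1 = 3, A[1][2] + B[2][2] = -4 + -3 = -7) = -7 (attained at k = 2)
  C[2][0] = min over k of (A[2][0] + B[0][0] = 3 + 2 = 5, A[2][1] + B[1][0] = 3 + 5 = 8, A[2][2] + B[2][0] = 2 + 9 = 11) = 5 (attained at k = 0)
  C[2][1] = min over k of (A[2][0] + B[0][1] = 3 + -2 = 1, A[2][1] + B[1][1] = 3 + 3 = 6, A[2][2] + B[2][1] = 2 + -3 = -1) = -1 (attained at k = 2)
  C[2][2] = min over k of (A[2][0] + B[0][2] = 3 + 9 = 12, A[2][1] + B[1][2] = 3 + -1 = 2, A[2][2] + B[2][2] = 2 + -3 = -1) = -1 (attained at k = 2)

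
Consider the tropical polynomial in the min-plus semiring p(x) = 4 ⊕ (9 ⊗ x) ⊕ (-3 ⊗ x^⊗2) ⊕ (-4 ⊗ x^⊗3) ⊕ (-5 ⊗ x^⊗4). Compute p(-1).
p(-1) = -9

A tropical monomial a ⊗ x^⊗i evaluates to a + i · x. Evaluating each term at x = -1:
  Term 0 contributes 4 + 0 · -1 = 4
  Term 1 contributes 9 + 1 · -1 = 8
  Term 2 contributes -3 + 2 · -1 = -5
  Term 3 contributes -4 + 3 · -1 = -7
  Term 4 contributes -5 + 4 · -1 = -9
p(-1) = ⊕ of these = min[4, 8, -5, -7, -9] = -9.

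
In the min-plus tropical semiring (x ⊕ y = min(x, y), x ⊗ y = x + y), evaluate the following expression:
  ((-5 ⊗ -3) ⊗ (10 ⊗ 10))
((-5 ⊗ -3) ⊗ (10 ⊗ 10)) = 12

Expand innermost to outermost. Recall ⊕ takes the minimum of its arguments and ⊗ takes their sum. Working out the expression ((-5 ⊗ -3) ⊗ (10 ⊗ 10)) gives 12.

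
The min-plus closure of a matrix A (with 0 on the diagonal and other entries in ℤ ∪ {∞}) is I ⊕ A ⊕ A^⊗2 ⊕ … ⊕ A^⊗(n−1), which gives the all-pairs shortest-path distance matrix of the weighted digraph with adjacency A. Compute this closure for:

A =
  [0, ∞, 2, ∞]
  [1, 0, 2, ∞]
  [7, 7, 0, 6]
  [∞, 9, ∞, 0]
Closure =
  [0, 9, 2, 8]
  [1, 0, 2, 8]
  [7, 7, 0, 6]
  [10, 9, 11, 0]

This is the Floyd-Warshall all-pairs shortest-path computation. For each intermediate vertex k = 0, 1, …, 3, update dist[i][j] ← min(dist[i][j], dist[i][k] + dist[k][j]). The final matrix gives, for each (i, j), the minimum total weight of any directed path from i to j (possibly empty when i = j).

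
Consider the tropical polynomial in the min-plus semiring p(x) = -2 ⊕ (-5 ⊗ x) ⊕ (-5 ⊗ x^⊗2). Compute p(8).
p(8) = -2

A tropical monomial a ⊗ x^⊗i evaluates to a + i · x. Evaluating each term at x = 8:
  Term 0 contributes -2 + 0 · 8 = -2
  Term 1 contributes -5 + 1 · 8 = 3
  Term 2 contributes -5 + 2 · 8 = 11
p(8) = ⊕ of these = min[-2, 3, 11] = -2.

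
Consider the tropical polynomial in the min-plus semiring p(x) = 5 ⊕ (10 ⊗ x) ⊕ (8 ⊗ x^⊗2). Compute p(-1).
p(-1) = 5

A tropical monomial a ⊗ x^⊗i evaluates to a + i · x. Evaluating each term at x = -1:
  Term 0 contributes 5 + 0 · -1 = 5
  Term 1 contributes 10 + 1 · -1 = 9
  Term 2 contributes 8 + 2 · -1 = 6
p(-1) = ⊕ of these = min[5, 9, 6] = 5.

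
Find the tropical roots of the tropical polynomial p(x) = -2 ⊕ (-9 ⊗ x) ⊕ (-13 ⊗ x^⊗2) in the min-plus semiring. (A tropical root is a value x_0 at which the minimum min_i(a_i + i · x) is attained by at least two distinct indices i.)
Roots: {4, 7}

Each tropical root is a break point of the lower envelope of the lines y = a_i + i · x (there are 3 lines, with slopes 0, 1, ..., 2). Only the lines that attain the minimum somewhere contribute to roots; other lines are dominated. Here the surviving (envelope) indices are i = 2, i = 1, i = 0.
Intersections between consecutive envelope lines give the roots: for adjacent envelope indices i < j the intersection is x = (a_i − a_j) / (j − i). Reading off the sorted break points: {4, 7}.
Verification: at each break x_0, at least two indices attain the minimum of min_i(a_i + i · x_0).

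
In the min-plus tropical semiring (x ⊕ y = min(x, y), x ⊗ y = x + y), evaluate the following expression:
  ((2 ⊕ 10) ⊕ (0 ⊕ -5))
((2 ⊕ 10) ⊕ (0 ⊕ -5)) = -5

Expand innermost to outermost. Recall ⊕ takes the minimum of its arguments and ⊗ takes their sum. Working out the expression ((2 ⊕ 10) ⊕ (0 ⊕ -5)) gives -5.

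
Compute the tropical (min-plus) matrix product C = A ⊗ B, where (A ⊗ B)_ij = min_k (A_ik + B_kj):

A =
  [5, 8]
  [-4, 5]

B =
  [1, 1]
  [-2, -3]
A ⊗ B =
  [6, 5]
  [-3, -3]

Apply the min-plus product entry-by-entry:
  C[0][0] = min over k of (A[0][0] + B[0][0] = 5 + 1 = 6, A[0][1] + B[1][0] = 8 + -2 = 6) = 6 (attained at k = 0)
  C[0][1] = min over k of (A[0][0] + B[0][1] = 5 + 1 = 6, A[0][1] + B[1][1] = 8 + -3 = 5) = 5 (attained at k = 1)
  C[1][0] = min over k of (A[1][0] + B[0][0] = -4 + 1 = -3, A[1][1] + B[1][0] = 5 + -2 = 3) = -3 (attained at k = 0)
  C[1][1] = min over k of (A[1][0] + B[0][1] = -4 + 1 = -3, A[1][1] + B[1][1] = 5 + -3 = 2) = -3 (attained at k = 0)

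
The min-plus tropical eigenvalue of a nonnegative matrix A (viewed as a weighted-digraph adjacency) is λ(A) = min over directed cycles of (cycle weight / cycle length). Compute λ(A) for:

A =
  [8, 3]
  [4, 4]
λ(A) = 7/2

Enumerate directed cycles and compute their means (weight / length). Sample:
  cycle 0 → 0: weight = 8, length = 1, mean = 8/1 ≈ 8.000
  cycle 1 → 1: weight = 4, length = 1, mean = 4/1 ≈ 4.000
  cycle 0 → 1 → 0: weight = 7, length = 2, mean = 7/2 ≈ 3.500
  cycle 1 → 0 → 1: weight = 7, length = 2, mean = 7/2 ≈ 3.500
Minimum mean = 3.500, attained e.g. along the cycle 0 → 1 → 0 with weight 7 and length 2. So λ(A) = 7/2 = 7/2.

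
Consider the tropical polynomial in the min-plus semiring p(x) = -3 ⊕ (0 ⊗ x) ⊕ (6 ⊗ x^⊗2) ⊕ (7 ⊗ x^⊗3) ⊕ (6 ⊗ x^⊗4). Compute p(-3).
p(-3) = -6

A tropical monomial a ⊗ x^⊗i evaluates to a + i · x. Evaluating each term at x = -3:
  Term 0 contributes -3 + 0 · -3 = -3
  Term 1 contributes 0 + 1 · -3 = -3
  Term 2 contributes 6 + 2 · -3 = 0
  Term 3 contributes 7 + 3 · -3 = -2
  Term 4 contributes 6 + 4 · -3 = -6
p(-3) = ⊕ of these = min[-3, -3, 0, -2, -6] = -6.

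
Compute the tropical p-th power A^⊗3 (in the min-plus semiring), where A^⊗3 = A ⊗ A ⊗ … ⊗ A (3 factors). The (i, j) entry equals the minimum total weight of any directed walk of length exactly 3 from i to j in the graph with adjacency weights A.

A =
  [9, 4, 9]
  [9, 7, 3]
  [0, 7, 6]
A^⊗3 =
  [7, 13, 13]
  [9, 7, 12]
  [9, 10, 7]

Each entry (A^⊗3)_ij equals the minimum over all length-3 walks i = v_0 → v_1 → … → v_3 = j of Σ_t A[v_t][v_{t+1}]. For example, for (i, j) = (0, 2) we minimise over 9 possible intermediate vertex sequences; the minimum is 13, attained along the walk 0 → 1 → 2 → 2.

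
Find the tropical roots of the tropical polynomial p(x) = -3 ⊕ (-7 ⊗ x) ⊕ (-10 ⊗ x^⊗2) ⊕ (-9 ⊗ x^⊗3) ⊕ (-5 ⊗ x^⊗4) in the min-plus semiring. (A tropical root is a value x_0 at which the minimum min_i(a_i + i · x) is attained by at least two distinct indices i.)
Roots: {-4, -1, 3, 4}

Each tropical root is a break point of the lower envelope of the lines y = a_i + i · x (there are 5 lines, with slopes 0, 1, ..., 4). Only the lines that attain the minimum somewhere contribute to roots; other lines are dominated. Here the surviving (envelope) indices are i = 4, i = 3, i = 2, i = 1, i = 0.
Intersections between consecutive envelope lines give the roots: for adjacent envelope indices i < j the intersection is x = (a_i − a_j) / (j − i). Reading off the sorted break points: {-4, -1, 3, 4}.
Verification: at each break x_0, at least two indices attain the minimum of min_i(a_i + i · x_0).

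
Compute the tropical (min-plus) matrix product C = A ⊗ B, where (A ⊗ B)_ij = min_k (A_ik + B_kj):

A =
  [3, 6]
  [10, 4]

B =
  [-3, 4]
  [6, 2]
A ⊗ B =
  [0, 7]
  [7, 6]

Apply the min-plus product entry-by-entry:
  C[0][0] = min over k of (A[0][0] + B[0][0] = 3 + -3 = 0, A[0][1] + B[1][0] = 6 + 6 = 12) = 0 (attained at k = 0)
  C[0][1] = min over k of (A[0][0] + B[0][1] = 3 + 4 = 7, A[0][1] + B[1][1] = 6 + 2 = 8) = 7 (attained at k = 0)
  C[1][0] = min over k of (A[1][0] + B[0][0] = 10 + -3 = 7, A[1][1] + B[1][0] = 4 + 6 = 10) = 7 (attained at k = 0)
  C[1][1] = min over k of (A[1][0] + B[0][1] = 10 + 4 = 14, A[1][1] + B[1][1] = 4 + 2 = 6) = 6 (attained at k = 1)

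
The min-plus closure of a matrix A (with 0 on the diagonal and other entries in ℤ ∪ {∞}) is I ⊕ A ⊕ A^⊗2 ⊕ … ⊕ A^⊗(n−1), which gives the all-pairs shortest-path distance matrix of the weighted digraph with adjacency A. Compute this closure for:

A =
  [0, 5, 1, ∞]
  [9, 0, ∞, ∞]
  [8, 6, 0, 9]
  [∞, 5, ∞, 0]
Closure =
  [0, 5, 1, 10]
  [9, 0, 10, 19]
  [8, 6, 0, 9]
  [14, 5, 15, 0]

This is the Floyd-Warshall all-pairs shortest-path computation. For each intermediate vertex k = 0, 1, …, 3, update dist[i][j] ← min(dist[i][j], dist[i][k] + dist[k][j]). The final matrix gives, for each (i, j), the minimum total weight of any directed path from i to j (possibly empty when i = j).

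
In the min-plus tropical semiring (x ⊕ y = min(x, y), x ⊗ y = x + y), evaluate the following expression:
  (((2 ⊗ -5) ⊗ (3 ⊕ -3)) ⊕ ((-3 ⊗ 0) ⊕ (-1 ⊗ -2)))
(((2 ⊗ -5) ⊗ (3 ⊕ -3)) ⊕ ((-3 ⊗ 0) ⊕ (-1 ⊗ -2))) = -6

Expand innermost to outermost. Recall ⊕ takes the minimum of its arguments and ⊗ takes their sum. Working out the expression (((2 ⊗ -5) ⊗ (3 ⊕ -3)) ⊕ ((-3 ⊗ 0) ⊕ (-1 ⊗ -2))) gives -6.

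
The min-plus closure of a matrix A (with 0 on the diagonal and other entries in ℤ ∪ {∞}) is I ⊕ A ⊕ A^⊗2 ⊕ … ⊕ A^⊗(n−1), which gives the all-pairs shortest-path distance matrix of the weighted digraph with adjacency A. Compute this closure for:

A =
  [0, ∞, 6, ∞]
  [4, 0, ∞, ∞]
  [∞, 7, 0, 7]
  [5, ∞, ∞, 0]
Closure =
  [0, 13, 6, 13]
  [4, 0, 10, 17]
  [11, 7, 0, 7]
  [5, 18, 11, 0]

This is the Floyd-Warshall all-pairs shortest-path computation. For each intermediate vertex k = 0, 1, …, 3, update dist[i][j] ← min(dist[i][j], dist[i][k] + dist[k][j]). The final matrix gives, for each (i, j), the minimum total weight of any directed path from i to j (possibly empty when i = j).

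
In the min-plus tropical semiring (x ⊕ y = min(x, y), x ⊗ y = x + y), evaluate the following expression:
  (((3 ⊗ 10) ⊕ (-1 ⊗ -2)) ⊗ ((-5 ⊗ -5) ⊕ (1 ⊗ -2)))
(((3 ⊗ 10) ⊕ (-1 ⊗ -2)) ⊗ ((-5 ⊗ -5) ⊕ (1 ⊗ -2))) = -13

Expand innermost to outermost. Recall ⊕ takes the minimum of its arguments and ⊗ takes their sum. Working out the expression (((3 ⊗ 10) ⊕ (-1 ⊗ -2)) ⊗ ((-5 ⊗ -5) ⊕ (1 ⊗ -2))) gives -13.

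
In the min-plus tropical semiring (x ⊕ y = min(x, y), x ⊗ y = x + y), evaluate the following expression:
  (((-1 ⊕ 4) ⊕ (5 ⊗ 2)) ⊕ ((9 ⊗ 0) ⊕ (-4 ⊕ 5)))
(((-1 ⊕ 4) ⊕ (5 ⊗ 2)) ⊕ ((9 ⊗ 0) ⊕ (-4 ⊕ 5))) = -4

Expand innermost to outermost. Recall ⊕ takes the minimum of its arguments and ⊗ takes their sum. Working out the expression (((-1 ⊕ 4) ⊕ (5 ⊗ 2)) ⊕ ((9 ⊗ 0) ⊕ (-4 ⊕ 5))) gives -4.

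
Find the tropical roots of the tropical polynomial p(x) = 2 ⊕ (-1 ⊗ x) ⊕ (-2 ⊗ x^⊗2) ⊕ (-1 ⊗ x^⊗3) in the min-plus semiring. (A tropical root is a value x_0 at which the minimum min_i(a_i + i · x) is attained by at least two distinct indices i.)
Roots: {-1, 1, 3}

Each tropical root is a break point of the lower envelope of the lines y = a_i + i · x (there are 4 lines, with slopes 0, 1, ..., 3). Only the lines that attain the minimum somewhere contribute to roots; other lines are dominated. Here the surviving (envelope) indices are i = 3, i = 2, i = 1, i = 0.
Intersections between consecutive envelope lines give the roots: for adjacent envelope indices i < j the intersection is x = (a_i − a_j) / (j − i). Reading off the sorted break points: {-1, 1, 3}.
Verification: at each break x_0, at least two indices attain the minimum of min_i(a_i + i · x_0).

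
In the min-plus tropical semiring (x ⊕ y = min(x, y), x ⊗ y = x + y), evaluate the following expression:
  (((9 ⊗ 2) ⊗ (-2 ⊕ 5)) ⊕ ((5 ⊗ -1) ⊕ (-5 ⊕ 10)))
(((9 ⊗ 2) ⊗ (-2 ⊕ 5)) ⊕ ((5 ⊗ -1) ⊕ (-5 ⊕ 10))) = -5

Expand innermost to outermost. Recall ⊕ takes the minimum of its arguments and ⊗ takes their sum. Working out the expression (((9 ⊗ 2) ⊗ (-2 ⊕ 5)) ⊕ ((5 ⊗ -1) ⊕ (-5 ⊕ 10))) gives -5.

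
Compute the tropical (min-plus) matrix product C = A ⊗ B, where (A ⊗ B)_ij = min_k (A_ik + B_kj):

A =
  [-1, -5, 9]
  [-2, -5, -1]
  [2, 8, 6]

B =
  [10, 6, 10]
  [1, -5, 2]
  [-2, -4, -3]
A ⊗ B =
  [-4, -10, -3]
  [-4, -10, -4]
  [4, 2, 3]

Apply the min-plus product entry-by-entry:
  C[0][0] = min over k of (A[0][0] + B[0][0] = -1 + 10 = 9, A[0][1] + B[1][0] = -5 + 1 = -4, A[0][2] + B[2][0] = 9 + -2 = 7) = -4 (attained at k = 1)
  C[0][1] = min over k of (A[0][0] + B[0][1] = -1 + 6 = 5, A[0][1] + B[1][1] = -5 + -5 = -10, A[0][2] + B[2][1] = 9 + -4 = 5) = -10 (attained at k = 1)
  C[0][2] = min over k of (A[0][0] + B[0][2] = -1 + 10 = 9, A[0][1] + B[1][2] = -5 + 2 = -3, A[0][2] + B[2][2] = 9 + -3 = 6) = -3 (attained at k = 1)
  C[1][0] = min over k of (A[1][0] + B[0][0] = -2 + 10 = 8, A[1][1] + B[1][0] = -5 + 1 = -4, A[1][2] + B[2][0] = -1 + -2 = -3) = -4 (attained at k = 1)
  C[1][1] = min over k of (A[1][0] + B[0][1] = -2 + 6 = 4, A[1][1] + B[1][1] = -5 + -5 = -10, A[1][2] + B[2][1] = -1 + -4 = -5) = -10 (attained at k = 1)
  C[1][2] = min over k of (A[1][0] + B[0][2] = -2 + 10 = 8, A[1][1] + B[1][2] = -5 + 2 = -3, A[1][2] + B[2][2] = -1 + -3 = -4) = -4 (attained at k = 2)
  C[2][0] = min over k of (A[2][0] + B[0][0] = 2 + 10 = 12, A[2][1] + B[1][0] = 8 + 1 = 9, A[2][2] + B[2][0] = 6 + -2 = 4) = 4 (attained at k = 2)
  C[2][1] = min over k of (A[2][0] + B[0][1] = 2 + 6 = 8, A[2][1] + B[1][1] = 8 + -5 = 3, A[2][2] + B[2][1] = 6 + -4 = 2) = 2 (attained at k = 2)
  C[2][2] = min over k of (A[2][0] + B[0][2] = 2 + 10 = 12, A[2][1] + B[1][2] = 8 + 2 = 10, A[2][2] + B[2][2] = 6 + -3 = 3) = 3 (attained at k = 2)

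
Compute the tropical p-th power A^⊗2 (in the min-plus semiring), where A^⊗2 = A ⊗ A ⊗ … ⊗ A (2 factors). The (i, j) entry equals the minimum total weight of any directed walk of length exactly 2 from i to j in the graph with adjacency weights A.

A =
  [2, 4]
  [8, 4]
A^⊗2 =
  [4, 6]
  [10, 8]

Each entry (A^⊗2)_ij equals the minimum over all length-2 walks i = v_0 → v_1 → … → v_2 = j of Σ_t A[v_t][v_{t+1}]. For example, for (i, j) = (0, 1) we minimise over 2 possible intermediate vertex sequences; the minimum is 6, attained along the walk 0 → 0 → 1.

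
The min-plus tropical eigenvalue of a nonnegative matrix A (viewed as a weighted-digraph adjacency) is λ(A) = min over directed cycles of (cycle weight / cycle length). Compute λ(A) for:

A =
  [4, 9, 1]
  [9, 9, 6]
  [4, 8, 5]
λ(A) = 5/2

Enumerate directed cycles and compute their means (weight / length). Sample:
  cycle 0 → 0: weight = 4, length = 1, mean = 4/1 ≈ 4.000
  cycle 1 → 1: weight = 9, length = 1, mean = 9/1 ≈ 9.000
  cycle 2 → 2: weight = 5, length = 1, mean = 5/1 ≈ 5.000
  cycle 0 → 1 → 0: weight = 18, length = 2, mean = 18/2 ≈ 9.000
  cycle 0 → 2 → 0: weight = 5, length = 2, mean = 5/2 ≈ 2.500
  cycle 1 → 0 → 1: weight = 18, length = 2, mean = 18/2 ≈ 9.000
Minimum mean = 2.500, attained e.g. along the cycle 0 → 2 → 0 with weight 5 and length 2. So λ(A) = 5/2 = 5/2.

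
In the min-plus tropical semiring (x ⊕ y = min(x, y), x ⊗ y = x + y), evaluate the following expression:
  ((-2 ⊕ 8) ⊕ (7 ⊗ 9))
((-2 ⊕ 8) ⊕ (7 ⊗ 9)) = -2

Expand innermost to outermost. Recall ⊕ takes the minimum of its arguments and ⊗ takes their sum. Working out the expression ((-2 ⊕ 8) ⊕ (7 ⊗ 9)) gives -2.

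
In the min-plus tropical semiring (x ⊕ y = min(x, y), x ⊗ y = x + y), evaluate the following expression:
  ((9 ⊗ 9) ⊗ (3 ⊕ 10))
((9 ⊗ 9) ⊗ (3 ⊕ 10)) = 21

Expand innermost to outermost. Recall ⊕ takes the minimum of its arguments and ⊗ takes their sum. Working out the expression ((9 ⊗ 9) ⊗ (3 ⊕ 10)) gives 21.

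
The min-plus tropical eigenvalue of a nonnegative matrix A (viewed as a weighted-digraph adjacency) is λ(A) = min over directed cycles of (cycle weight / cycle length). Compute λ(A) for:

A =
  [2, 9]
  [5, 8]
λ(A) = 2

Enumerate directed cycles and compute their means (weight / length). Sample:
  cycle 0 → 0: weight = 2, length = 1, mean = 2/1 ≈ 2.000
  cycle 1 → 1: weight = 8, length = 1, mean = 8/1 ≈ 8.000
  cycle 0 → 1 → 0: weight = 14, length = 2, mean = 14/2 ≈ 7.000
  cycle 1 → 0 → 1: weight = 14, length = 2, mean = 14/2 ≈ 7.000
Minimum mean = 2.000, attained e.g. along the cycle 0 → 0 with weight 2 and length 1. So λ(A) = 2/1 = 2.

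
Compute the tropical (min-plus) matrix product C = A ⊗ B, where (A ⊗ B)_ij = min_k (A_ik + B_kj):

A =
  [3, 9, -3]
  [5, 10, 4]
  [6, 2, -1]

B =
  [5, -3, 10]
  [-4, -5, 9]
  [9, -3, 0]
A ⊗ B =
  [5, -6, -3]
  [6, 1, 4]
  [-2, -4, -1]

Apply the min-plus product entry-by-entry:
  C[0][0] = min over k of (A[0][0] + B[0][0] = 3 + 5 = 8, A[0][1] + B[1][0] = 9 + -4 = 5, A[0][2] + B[2][0] = -3 + 9 = 6) = 5 (attained at k = 1)
  C[0][1] = min over k of (A[0][0] + B[0][1] = 3 + -3 = 0, A[0][1] + B[1][1] = 9 + -5 = 4, A[0][2] + B[2][1] = -3 + -3 = -6) = -6 (attained at k = 2)
  C[0][2] = min over k of (A[0][0] + B[0][2] = 3 + 10 = 13, A[0][1] + B[1][2] = 9 + 9 = 18, A[0][2] + B[2][2] = -3 + 0 = -3) = -3 (attained at k = 2)
  C[1][0] = min over k of (A[1][0] + B[0][0] = 5 + 5 = 10, A[1][1] + B[1][0] = 10 + -4 = 6, A[1][2] + B[2][0] = 4 + 9 = 13) = 6 (attained at k = 1)
  C[1][1] = min over k of (A[1][0] + B[0][1] = 5 + -3 = 2, A[1][1] + B[1][1] = 10 + -5 = 5, A[1][2] + B[2][1] = 4 + -3 = 1) = 1 (attained at k = 2)
  C[1][2] = min over k of (A[1][0] + B[0][2] = 5 + 10 = 15, A[1][1] + B[1][2] = 10 + 9 = 19, A[1][2] + B[2][2] = 4 + 0 = 4) = 4 (attained at k = 2)
  C[2][0] = min over k of (A[2][0] + B[0][0] = 6 + 5 = 11, A[2][1] + B[1][0] = 2 + -4 = -2, A[2][2] + B[2][0] = -1 + 9 = 8) = -2 (attained at k = 1)
  C[2][1] = min over k of (A[2][0] + B[0][1] = 6 + -3 = 3, A[2][1] + B[1][1] = 2 + -5 = -3, A[2][2] + B[2][1] = -1 + -3 = -4) = -4 (attained at k = 2)
  C[2][2] = min over k of (A[2][0] + B[0][2] = 6 + 10 = 16, A[2][1] + B[1][2] = 2 + 9 = 11, A[2][2] + B[2][2] = -1 + 0 = -1) = -1 (attained at k = 2)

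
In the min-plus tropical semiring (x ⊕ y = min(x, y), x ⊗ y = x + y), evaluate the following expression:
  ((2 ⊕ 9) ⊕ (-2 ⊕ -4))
((2 ⊕ 9) ⊕ (-2 ⊕ -4)) = -4

Expand innermost to outermost. Recall ⊕ takes the minimum of its arguments and ⊗ takes their sum. Working out the expression ((2 ⊕ 9) ⊕ (-2 ⊕ -4)) gives -4.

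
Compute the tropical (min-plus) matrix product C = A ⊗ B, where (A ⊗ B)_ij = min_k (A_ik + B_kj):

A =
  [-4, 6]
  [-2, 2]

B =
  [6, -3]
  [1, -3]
A ⊗ B =
  [2, -7]
  [3, -5]

Apply the min-plus product entry-by-entry:
  C[0][0] = min over k of (A[0][0] + B[0][0] = -4 + 6 = 2, A[0][1] + B[1][0] = 6 + 1 = 7) = 2 (attained at k = 0)
  C[0][1] = min over k of (A[0][0] + B[0][1] = -4 + -3 = -7, A[0][1] + B[1][1] = 6 + -3 = 3) = -7 (attained at k = 0)
  C[1][0] = min over k of (A[1][0] + B[0][0] = -2 + 6 = 4, A[1][1] + B[1][0] = 2 + 1 = 3) = 3 (attained at k = 1)
  C[1][1] = min over k of (A[1][0] + B[0][1] = -2 + -3 = -5, A[1][1] + B[1][1] = 2 + -3 = -1) = -5 (attained at k = 0)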